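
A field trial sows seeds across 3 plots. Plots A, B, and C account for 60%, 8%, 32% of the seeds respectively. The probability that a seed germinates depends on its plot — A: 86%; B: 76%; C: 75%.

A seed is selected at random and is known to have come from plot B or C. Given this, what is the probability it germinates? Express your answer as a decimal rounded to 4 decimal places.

P(G|S) ≈ 0.7520

Let S = {B, C}.
P(S) = 0.08 + 0.32 = 0.4.
P(G ∩ S) = 0.76·0.08 + 0.75·0.32 = 0.0608 + 0.24 = 0.3008.
P(G | S) = 0.3008 / 0.4 = 0.752000…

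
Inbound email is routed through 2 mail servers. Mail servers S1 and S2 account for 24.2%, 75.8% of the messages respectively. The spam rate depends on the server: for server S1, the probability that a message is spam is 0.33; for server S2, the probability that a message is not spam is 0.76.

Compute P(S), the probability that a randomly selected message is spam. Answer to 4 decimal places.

P(S|S2) = 1 − 0.76 = 0.24.
Using total probability over the partition,
P(S) = P(S|S1)·P(S1) + P(S|S2)·P(S2)
      = 0.33·0.242 + 0.24·0.758
      = 0.07986 + 0.18192 = 0.26178

P(S) ≈ 0.2618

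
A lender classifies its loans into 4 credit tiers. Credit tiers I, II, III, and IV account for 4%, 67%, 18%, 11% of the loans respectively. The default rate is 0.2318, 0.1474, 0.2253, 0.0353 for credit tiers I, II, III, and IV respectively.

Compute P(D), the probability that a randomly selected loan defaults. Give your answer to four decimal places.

0.1525

Summing over the partition,
P(D) = P(D|I)·P(I) + P(D|II)·P(II) + P(D|III)·P(III) + P(D|IV)·P(IV)
      = 0.2318·0.04 + 0.1474·0.67 + 0.2253·0.18 + 0.0353·0.11
      = 0.009272 + 0.098758 + 0.040554 + 0.003883 = 0.152467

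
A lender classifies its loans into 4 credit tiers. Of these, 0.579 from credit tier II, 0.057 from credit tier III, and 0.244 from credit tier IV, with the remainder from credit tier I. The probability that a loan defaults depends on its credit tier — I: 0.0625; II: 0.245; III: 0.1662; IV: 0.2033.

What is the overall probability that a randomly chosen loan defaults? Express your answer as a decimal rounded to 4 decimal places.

P(D) ≈ 0.2084

P(I) = 1 − (0.579 + 0.057 + 0.244) = 0.12.
P(D) = P(D|I)·P(I) + P(D|II)·P(II) + P(D|III)·P(III) + P(D|IV)·P(IV)
      = 0.0625·0.12 + 0.245·0.579 + 0.1662·0.057 + 0.2033·0.244
      = 0.0075 + 0.141855 + 0.0094734 + 0.0496052 = 0.2084336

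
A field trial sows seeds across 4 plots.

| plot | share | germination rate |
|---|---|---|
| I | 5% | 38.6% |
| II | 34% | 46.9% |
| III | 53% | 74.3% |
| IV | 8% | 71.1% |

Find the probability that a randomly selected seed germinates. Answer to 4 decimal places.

0.6294

P(G) = P(G|I)·P(I) + P(G|II)·P(II) + P(G|III)·P(III) + P(G|IV)·P(IV)
      = 0.386·0.05 + 0.469·0.34 + 0.743·0.53 + 0.711·0.08
      = 0.0193 + 0.15946 + 0.39379 + 0.05688 = 0.62943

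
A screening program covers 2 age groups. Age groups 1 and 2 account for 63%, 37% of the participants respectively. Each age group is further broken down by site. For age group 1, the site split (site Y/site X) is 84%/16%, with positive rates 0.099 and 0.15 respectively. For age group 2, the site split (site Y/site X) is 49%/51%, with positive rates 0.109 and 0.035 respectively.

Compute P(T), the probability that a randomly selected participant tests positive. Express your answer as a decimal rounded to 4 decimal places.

0.0939

P(T|1) = 0.84·0.099 + 0.16·0.15 = 0.08316 + 0.024 = 0.10716
P(T|2) = 0.49·0.109 + 0.51·0.035 = 0.05341 + 0.01785 = 0.07126
Then overall,
P(T) = 0.63·0.10716 + 0.37·0.07126
      = 0.0675108 + 0.0263662 = 0.093877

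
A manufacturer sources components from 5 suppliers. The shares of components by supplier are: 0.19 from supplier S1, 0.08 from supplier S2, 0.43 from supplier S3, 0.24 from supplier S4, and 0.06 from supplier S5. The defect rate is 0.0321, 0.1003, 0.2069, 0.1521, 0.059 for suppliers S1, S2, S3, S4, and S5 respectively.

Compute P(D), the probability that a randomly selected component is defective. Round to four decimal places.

P(D) ≈ 0.1431

Using total probability over the partition,
P(D) = P(D|S1)·P(S1) + P(D|S2)·P(S2) + P(D|S3)·P(S3) + P(D|S4)·P(S4) + P(D|S5)·P(S5)
      = 0.0321·0.19 + 0.1003·0.08 + 0.2069·0.43 + 0.1521·0.24 + 0.059·0.06
      = 0.006099 + 0.008024 + 0.088967 + 0.036504 + 0.00354 = 0.143134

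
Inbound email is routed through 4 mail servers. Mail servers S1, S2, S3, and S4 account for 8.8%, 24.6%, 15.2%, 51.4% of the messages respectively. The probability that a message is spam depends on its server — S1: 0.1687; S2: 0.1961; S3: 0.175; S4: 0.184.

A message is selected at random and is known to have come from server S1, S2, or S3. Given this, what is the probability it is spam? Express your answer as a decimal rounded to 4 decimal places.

Let J = {S1, S2, S3}.
P(J) = 0.088 + 0.246 + 0.152 = 0.486.
P(S ∩ J) = 0.1687·0.088 + 0.1961·0.246 + 0.175·0.152 = 0.0148456 + 0.0482406 + 0.0266 = 0.0896862.
P(S | J) = 0.0896862 / 0.486 = 0.184540…

P(S|J) ≈ 0.1845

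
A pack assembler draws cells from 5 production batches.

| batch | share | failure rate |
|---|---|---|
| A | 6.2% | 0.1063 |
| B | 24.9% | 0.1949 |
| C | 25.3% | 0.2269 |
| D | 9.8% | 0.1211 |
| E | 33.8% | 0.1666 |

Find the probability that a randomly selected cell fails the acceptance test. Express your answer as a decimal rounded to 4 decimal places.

P(F) = P(F|A)·P(A) + P(F|B)·P(B) + P(F|C)·P(C) + P(F|D)·P(D) + P(F|E)·P(E)
      = 0.1063·0.062 + 0.1949·0.249 + 0.2269·0.253 + 0.1211·0.098 + 0.1666·0.338
      = 0.0065906 + 0.0485301 + 0.0574057 + 0.0118678 + 0.0563108 = 0.180705

P(F) ≈ 0.1807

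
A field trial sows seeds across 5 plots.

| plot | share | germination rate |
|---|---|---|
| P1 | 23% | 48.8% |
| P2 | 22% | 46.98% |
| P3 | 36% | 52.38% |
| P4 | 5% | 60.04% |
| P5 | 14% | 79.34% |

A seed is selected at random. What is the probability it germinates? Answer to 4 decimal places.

P(G) ≈ 0.5453

P(G) = P(G|P1)·P(P1) + P(G|P2)·P(P2) + P(G|P3)·P(P3) + P(G|P4)·P(P4) + P(G|P5)·P(P5)
      = 0.488·0.23 + 0.4698·0.22 + 0.5238·0.36 + 0.6004·0.05 + 0.7934·0.14
      = 0.11224 + 0.103356 + 0.188568 + 0.03002 + 0.111076 = 0.54526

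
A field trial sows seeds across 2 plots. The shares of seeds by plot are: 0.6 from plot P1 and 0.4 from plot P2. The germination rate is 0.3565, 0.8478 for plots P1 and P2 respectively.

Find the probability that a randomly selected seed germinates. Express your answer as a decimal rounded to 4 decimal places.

P(G) = P(G|P1)·P(P1) + P(G|P2)·P(P2)
      = 0.3565·0.6 + 0.8478·0.4
      = 0.2139 + 0.33912 = 0.55302

P(G) ≈ 0.5530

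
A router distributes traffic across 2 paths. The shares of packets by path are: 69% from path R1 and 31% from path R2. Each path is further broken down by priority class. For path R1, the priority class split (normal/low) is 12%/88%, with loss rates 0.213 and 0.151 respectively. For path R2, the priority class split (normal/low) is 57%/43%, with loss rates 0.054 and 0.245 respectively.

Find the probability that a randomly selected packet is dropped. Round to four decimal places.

P(L) ≈ 0.1515

P(L|R1) = 0.12·0.213 + 0.88·0.151 = 0.02556 + 0.13288 = 0.15844
P(L|R2) = 0.57·0.054 + 0.43·0.245 = 0.03078 + 0.10535 = 0.13613
Then overall,
P(L) = 0.69·0.15844 + 0.31·0.13613
      = 0.1093236 + 0.0422003 = 0.1515239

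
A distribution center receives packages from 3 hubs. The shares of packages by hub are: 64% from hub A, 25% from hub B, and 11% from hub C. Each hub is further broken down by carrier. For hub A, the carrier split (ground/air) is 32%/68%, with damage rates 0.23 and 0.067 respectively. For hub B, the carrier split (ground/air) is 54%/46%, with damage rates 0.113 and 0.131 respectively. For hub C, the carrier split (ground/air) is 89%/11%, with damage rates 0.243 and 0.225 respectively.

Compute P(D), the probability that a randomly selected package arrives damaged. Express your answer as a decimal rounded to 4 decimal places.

P(D|A) = 0.32·0.23 + 0.68·0.067 = 0.0736 + 0.04556 = 0.11916
P(D|B) = 0.54·0.113 + 0.46·0.131 = 0.06102 + 0.06026 = 0.12128
P(D|C) = 0.89·0.243 + 0.11·0.225 = 0.21627 + 0.02475 = 0.24102
By total probability over the outer partition,
P(D) = 0.64·0.11916 + 0.25·0.12128 + 0.11·0.24102
      = 0.0762624 + 0.03032 + 0.0265122 = 0.1330946

0.1331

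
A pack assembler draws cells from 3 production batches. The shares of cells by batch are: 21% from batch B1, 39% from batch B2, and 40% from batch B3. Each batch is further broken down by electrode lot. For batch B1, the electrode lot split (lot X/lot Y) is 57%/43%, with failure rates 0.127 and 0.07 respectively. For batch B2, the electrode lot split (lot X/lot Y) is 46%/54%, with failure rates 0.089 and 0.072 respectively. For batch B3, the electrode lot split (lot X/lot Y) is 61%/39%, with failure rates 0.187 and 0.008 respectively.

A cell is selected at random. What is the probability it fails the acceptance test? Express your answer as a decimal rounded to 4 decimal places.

0.0995

P(F|B1) = 0.57·0.127 + 0.43·0.07 = 0.07239 + 0.0301 = 0.10249
P(F|B2) = 0.46·0.089 + 0.54·0.072 = 0.04094 + 0.03888 = 0.07982
P(F|B3) = 0.61·0.187 + 0.39·0.008 = 0.11407 + 0.00312 = 0.11719
Then overall,
P(F) = 0.21·0.10249 + 0.39·0.07982 + 0.4·0.11719
      = 0.0215229 + 0.0311298 + 0.046876 = 0.0995287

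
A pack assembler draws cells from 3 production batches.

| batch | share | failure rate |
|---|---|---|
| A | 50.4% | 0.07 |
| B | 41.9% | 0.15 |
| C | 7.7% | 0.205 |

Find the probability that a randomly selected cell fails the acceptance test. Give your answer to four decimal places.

P(F) = P(F|A)·P(A) + P(F|B)·P(B) + P(F|C)·P(C)
      = 0.07·0.504 + 0.15·0.419 + 0.205·0.077
      = 0.03528 + 0.06285 + 0.015785 = 0.113915

P(F) ≈ 0.1139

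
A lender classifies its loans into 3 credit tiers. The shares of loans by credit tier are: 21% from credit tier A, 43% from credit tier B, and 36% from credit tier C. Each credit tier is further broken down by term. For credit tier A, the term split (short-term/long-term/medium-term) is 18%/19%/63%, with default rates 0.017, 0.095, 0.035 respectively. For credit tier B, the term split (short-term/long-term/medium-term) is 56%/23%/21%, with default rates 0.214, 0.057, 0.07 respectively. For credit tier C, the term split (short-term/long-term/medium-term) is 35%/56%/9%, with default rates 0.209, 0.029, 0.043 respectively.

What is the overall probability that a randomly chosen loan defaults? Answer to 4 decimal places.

0.1061

P(D|A) = 0.18·0.017 + 0.19·0.095 + 0.63·0.035 = 0.00306 + 0.01805 + 0.02205 = 0.04316
P(D|B) = 0.56·0.214 + 0.23·0.057 + 0.21·0.07 = 0.11984 + 0.01311 + 0.0147 = 0.14765
P(D|C) = 0.35·0.209 + 0.56·0.029 + 0.09·0.043 = 0.07315 + 0.01624 + 0.00387 = 0.09326
Then overall,
P(D) = 0.21·0.04316 + 0.43·0.14765 + 0.36·0.09326
      = 0.0090636 + 0.0634895 + 0.0335736 = 0.1061267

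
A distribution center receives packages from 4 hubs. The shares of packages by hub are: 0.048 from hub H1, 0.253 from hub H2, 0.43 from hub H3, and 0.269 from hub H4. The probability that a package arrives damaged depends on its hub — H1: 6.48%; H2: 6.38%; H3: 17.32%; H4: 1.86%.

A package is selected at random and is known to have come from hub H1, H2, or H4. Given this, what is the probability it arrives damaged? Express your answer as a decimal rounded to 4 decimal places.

0.0426

Let S = {H1, H2, H4}.
P(S) = 0.048 + 0.253 + 0.269 = 0.57.
P(D ∩ S) = 0.0648·0.048 + 0.0638·0.253 + 0.0186·0.269 = 0.0031104 + 0.0161414 + 0.0050034 = 0.0242552.
P(D | S) = 0.0242552 / 0.57 = 0.042553…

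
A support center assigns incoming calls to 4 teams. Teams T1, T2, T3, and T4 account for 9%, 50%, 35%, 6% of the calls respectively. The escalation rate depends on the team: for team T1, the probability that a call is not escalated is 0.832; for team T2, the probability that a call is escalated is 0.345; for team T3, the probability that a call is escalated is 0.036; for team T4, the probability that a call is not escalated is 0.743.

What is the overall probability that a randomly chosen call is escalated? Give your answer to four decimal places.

0.2156

P(E|T1) = 1 − 0.832 = 0.168.
P(E|T4) = 1 − 0.743 = 0.257.
Summing over the partition,
P(E) = P(E|T1)·P(T1) + P(E|T2)·P(T2) + P(E|T3)·P(T3) + P(E|T4)·P(T4)
      = 0.168·0.09 + 0.345·0.5 + 0.036·0.35 + 0.257·0.06
      = 0.01512 + 0.1725 + 0.0126 + 0.01542 = 0.21564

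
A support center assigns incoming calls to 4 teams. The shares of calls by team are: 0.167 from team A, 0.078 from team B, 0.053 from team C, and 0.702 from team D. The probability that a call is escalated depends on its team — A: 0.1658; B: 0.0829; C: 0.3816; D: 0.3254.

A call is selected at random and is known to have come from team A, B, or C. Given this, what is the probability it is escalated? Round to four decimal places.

Let S = {A, B, C}.
P(S) = 0.167 + 0.078 + 0.053 = 0.298.
P(E ∩ S) = 0.1658·0.167 + 0.0829·0.078 + 0.3816·0.053 = 0.0276886 + 0.0064662 + 0.0202248 = 0.0543796.
P(E | S) = 0.0543796 / 0.298 = 0.182482…

P(E|S) ≈ 0.1825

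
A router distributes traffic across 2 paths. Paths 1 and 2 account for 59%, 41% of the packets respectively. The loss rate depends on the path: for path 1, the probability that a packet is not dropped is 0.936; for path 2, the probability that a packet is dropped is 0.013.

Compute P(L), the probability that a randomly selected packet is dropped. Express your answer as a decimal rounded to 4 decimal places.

P(L|1) = 1 − 0.936 = 0.064.
P(L) = P(L|1)·P(1) + P(L|2)·P(2)
      = 0.064·0.59 + 0.013·0.41
      = 0.03776 + 0.00533 = 0.04309

0.0431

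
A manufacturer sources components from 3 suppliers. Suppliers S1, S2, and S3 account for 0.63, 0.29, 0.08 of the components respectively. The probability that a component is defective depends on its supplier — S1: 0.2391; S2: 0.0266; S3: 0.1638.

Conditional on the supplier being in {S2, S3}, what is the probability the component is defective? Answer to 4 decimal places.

Let S = {S2, S3}.
P(S) = 0.29 + 0.08 = 0.37.
P(D ∩ S) = 0.0266·0.29 + 0.1638·0.08 = 0.007714 + 0.013104 = 0.020818.
P(D | S) = 0.020818 / 0.37 = 0.056265…

0.0563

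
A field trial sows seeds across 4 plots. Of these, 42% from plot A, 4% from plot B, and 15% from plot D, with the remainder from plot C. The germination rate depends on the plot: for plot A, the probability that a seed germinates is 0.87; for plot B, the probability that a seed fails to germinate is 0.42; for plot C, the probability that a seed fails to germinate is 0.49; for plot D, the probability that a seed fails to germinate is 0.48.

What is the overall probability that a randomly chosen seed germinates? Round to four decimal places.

P(G) ≈ 0.6655

P(C) = 1 − (0.42 + 0.04 + 0.15) = 0.39.
P(G|B) = 1 − 0.42 = 0.58.
P(G|C) = 1 − 0.49 = 0.51.
P(G|D) = 1 − 0.48 = 0.52.
Using total probability over the partition,
P(G) = P(G|A)·P(A) + P(G|B)·P(B) + P(G|C)·P(C) + P(G|D)·P(D)
      = 0.87·0.42 + 0.58·0.04 + 0.51·0.39 + 0.52·0.15
      = 0.3654 + 0.0232 + 0.1989 + 0.078 = 0.6655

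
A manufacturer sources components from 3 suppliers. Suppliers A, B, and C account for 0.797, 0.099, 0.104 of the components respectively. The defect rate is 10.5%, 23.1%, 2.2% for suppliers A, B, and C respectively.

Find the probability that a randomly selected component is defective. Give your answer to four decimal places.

0.1088

P(D) = P(D|A)·P(A) + P(D|B)·P(B) + P(D|C)·P(C)
      = 0.105·0.797 + 0.231·0.099 + 0.022·0.104
      = 0.083685 + 0.022869 + 0.002288 = 0.108842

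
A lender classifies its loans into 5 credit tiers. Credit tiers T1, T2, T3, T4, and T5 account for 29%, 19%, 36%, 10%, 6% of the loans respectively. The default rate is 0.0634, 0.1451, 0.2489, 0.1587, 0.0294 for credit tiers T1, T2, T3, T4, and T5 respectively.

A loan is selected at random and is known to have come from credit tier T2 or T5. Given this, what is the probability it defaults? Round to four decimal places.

Let S = {T2, T5}.
P(S) = 0.19 + 0.06 = 0.25.
P(D ∩ S) = 0.1451·0.19 + 0.0294·0.06 = 0.027569 + 0.001764 = 0.029333.
P(D | S) = 0.029333 / 0.25 = 0.117332…

P(D|S) ≈ 0.1173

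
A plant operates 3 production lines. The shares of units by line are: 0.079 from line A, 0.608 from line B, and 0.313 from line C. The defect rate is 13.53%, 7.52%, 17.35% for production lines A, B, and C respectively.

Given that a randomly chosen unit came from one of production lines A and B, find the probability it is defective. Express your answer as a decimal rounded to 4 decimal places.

Let S = {A, B}.
P(S) = 0.079 + 0.608 = 0.687.
P(D ∩ S) = 0.1353·0.079 + 0.0752·0.608 = 0.0106887 + 0.0457216 = 0.0564103.
P(D | S) = 0.0564103 / 0.687 = 0.082111…

P(D|S) ≈ 0.0821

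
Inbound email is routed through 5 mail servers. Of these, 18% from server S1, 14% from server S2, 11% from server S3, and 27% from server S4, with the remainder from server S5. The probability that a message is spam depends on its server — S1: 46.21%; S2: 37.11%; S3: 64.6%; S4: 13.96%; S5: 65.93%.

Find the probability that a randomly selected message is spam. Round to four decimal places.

P(S5) = 1 − (0.18 + 0.14 + 0.11 + 0.27) = 0.3.
P(S) = P(S|S1)·P(S1) + P(S|S2)·P(S2) + P(S|S3)·P(S3) + P(S|S4)·P(S4) + P(S|S5)·P(S5)
      = 0.4621·0.18 + 0.3711·0.14 + 0.646·0.11 + 0.1396·0.27 + 0.6593·0.3
      = 0.083178 + 0.051954 + 0.07106 + 0.037692 + 0.19779 = 0.441674

P(S) ≈ 0.4417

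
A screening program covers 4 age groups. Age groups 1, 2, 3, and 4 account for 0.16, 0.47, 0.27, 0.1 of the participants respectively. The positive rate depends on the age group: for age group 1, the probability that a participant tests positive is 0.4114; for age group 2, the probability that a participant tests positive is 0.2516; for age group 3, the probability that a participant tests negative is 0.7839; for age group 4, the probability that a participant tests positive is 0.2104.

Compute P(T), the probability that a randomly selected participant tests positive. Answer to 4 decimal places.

0.2635

P(T|3) = 1 − 0.7839 = 0.2161.
By the law of total probability,
P(T) = P(T|1)·P(1) + P(T|2)·P(2) + P(T|3)·P(3) + P(T|4)·P(4)
      = 0.4114·0.16 + 0.2516·0.47 + 0.2161·0.27 + 0.2104·0.1
      = 0.065824 + 0.118252 + 0.058347 + 0.02104 = 0.263463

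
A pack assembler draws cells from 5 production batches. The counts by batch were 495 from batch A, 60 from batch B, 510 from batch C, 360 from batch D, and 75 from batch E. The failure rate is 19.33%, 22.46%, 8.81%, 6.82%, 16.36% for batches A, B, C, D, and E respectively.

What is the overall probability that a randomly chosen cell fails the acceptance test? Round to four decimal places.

Total: 495 + 60 + 510 + 360 + 75 = 1500.
P(A) = 495/1500 = 0.33. P(B) = 60/1500 = 0.04. P(C) = 510/1500 = 0.34. P(D) = 360/1500 = 0.24. P(E) = 75/1500 = 0.05.
Summing over the partition,
P(F) = P(F|A)·P(A) + P(F|B)·P(B) + P(F|C)·P(C) + P(F|D)·P(D) + P(F|E)·P(E)
      = 0.1933·0.33 + 0.2246·0.04 + 0.0881·0.34 + 0.0682·0.24 + 0.1636·0.05
      = 0.063789 + 0.008984 + 0.029954 + 0.016368 + 0.00818 = 0.127275

P(F) ≈ 0.1273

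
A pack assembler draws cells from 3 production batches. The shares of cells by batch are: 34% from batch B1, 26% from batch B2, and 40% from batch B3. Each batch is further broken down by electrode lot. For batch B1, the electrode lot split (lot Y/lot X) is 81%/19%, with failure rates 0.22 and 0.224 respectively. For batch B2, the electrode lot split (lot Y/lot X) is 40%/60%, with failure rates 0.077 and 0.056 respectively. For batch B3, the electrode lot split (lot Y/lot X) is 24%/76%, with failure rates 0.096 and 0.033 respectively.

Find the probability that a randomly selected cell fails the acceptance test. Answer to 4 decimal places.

P(F|B1) = 0.81·0.22 + 0.19·0.224 = 0.1782 + 0.04256 = 0.22076
P(F|B2) = 0.4·0.077 + 0.6·0.056 = 0.0308 + 0.0336 = 0.0644
P(F|B3) = 0.24·0.096 + 0.76·0.033 = 0.02304 + 0.02508 = 0.04812
By total probability over the outer partition,
P(F) = 0.34·0.22076 + 0.26·0.0644 + 0.4·0.04812
      = 0.0750584 + 0.016744 + 0.019248 = 0.1110504

0.1111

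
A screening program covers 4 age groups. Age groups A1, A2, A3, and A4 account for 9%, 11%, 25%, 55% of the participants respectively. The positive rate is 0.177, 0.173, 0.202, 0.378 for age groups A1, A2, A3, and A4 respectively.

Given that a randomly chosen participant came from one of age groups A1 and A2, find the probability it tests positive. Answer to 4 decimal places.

Let S = {A1, A2}.
P(S) = 0.09 + 0.11 = 0.2.
P(T ∩ S) = 0.177·0.09 + 0.173·0.11 = 0.01593 + 0.01903 = 0.03496.
P(T | S) = 0.03496 / 0.2 = 0.174800…

0.1748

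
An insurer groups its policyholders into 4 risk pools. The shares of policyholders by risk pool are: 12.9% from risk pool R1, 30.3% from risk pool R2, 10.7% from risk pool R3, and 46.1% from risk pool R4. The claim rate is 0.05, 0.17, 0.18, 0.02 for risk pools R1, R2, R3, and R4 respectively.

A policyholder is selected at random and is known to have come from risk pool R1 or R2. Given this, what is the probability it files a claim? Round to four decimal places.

P(C|S) ≈ 0.1342

Let S = {R1, R2}.
P(S) = 0.129 + 0.303 = 0.432.
P(C ∩ S) = 0.05·0.129 + 0.17·0.303 = 0.00645 + 0.05151 = 0.05796.
P(C | S) = 0.05796 / 0.432 = 0.134167…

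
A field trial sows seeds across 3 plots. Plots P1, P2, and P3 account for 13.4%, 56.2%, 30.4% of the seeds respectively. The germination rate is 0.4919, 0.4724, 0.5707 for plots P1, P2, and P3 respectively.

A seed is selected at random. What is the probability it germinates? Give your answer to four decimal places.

By the law of total probability,
P(G) = P(G|P1)·P(P1) + P(G|P2)·P(P2) + P(G|P3)·P(P3)
      = 0.4919·0.134 + 0.4724·0.562 + 0.5707·0.304
      = 0.0659146 + 0.2654888 + 0.1734928 = 0.5048962

0.5049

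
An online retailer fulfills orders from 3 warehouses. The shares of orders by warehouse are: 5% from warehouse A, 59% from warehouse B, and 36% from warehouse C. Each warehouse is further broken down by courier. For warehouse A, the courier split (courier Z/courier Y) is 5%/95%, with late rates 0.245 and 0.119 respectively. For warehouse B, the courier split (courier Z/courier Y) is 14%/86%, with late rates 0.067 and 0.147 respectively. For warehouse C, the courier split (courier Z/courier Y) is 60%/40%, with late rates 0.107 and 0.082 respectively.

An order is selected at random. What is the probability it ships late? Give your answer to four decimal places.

0.1213

P(L|A) = 0.05·0.245 + 0.95·0.119 = 0.01225 + 0.11305 = 0.1253
P(L|B) = 0.14·0.067 + 0.86·0.147 = 0.00938 + 0.12642 = 0.1358
P(L|C) = 0.6·0.107 + 0.4·0.082 = 0.0642 + 0.0328 = 0.097
Then overall,
P(L) = 0.05·0.1253 + 0.59·0.1358 + 0.36·0.097
      = 0.006265 + 0.080122 + 0.03492 = 0.121307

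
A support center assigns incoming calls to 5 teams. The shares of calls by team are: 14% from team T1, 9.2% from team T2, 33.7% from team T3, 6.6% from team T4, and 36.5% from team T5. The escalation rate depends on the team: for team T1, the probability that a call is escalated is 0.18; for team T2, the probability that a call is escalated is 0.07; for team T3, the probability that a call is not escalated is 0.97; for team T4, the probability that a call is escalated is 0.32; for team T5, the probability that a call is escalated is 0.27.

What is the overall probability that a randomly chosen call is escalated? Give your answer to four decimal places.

P(E) ≈ 0.1614

P(E|T3) = 1 − 0.97 = 0.03.
P(E) = P(E|T1)·P(T1) + P(E|T2)·P(T2) + P(E|T3)·P(T3) + P(E|T4)·P(T4) + P(E|T5)·P(T5)
      = 0.18·0.14 + 0.07·0.092 + 0.03·0.337 + 0.32·0.066 + 0.27·0.365
      = 0.0252 + 0.00644 + 0.01011 + 0.02112 + 0.09855 = 0.16142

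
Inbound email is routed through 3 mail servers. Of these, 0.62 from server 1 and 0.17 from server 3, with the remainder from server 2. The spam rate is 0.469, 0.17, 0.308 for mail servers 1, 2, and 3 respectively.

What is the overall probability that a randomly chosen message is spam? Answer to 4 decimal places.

P(S) ≈ 0.3788

P(2) = 1 − (0.62 + 0.17) = 0.21.
P(S) = P(S|1)·P(1) + P(S|2)·P(2) + P(S|3)·P(3)
      = 0.469·0.62 + 0.17·0.21 + 0.308·0.17
      = 0.29078 + 0.0357 + 0.05236 = 0.37884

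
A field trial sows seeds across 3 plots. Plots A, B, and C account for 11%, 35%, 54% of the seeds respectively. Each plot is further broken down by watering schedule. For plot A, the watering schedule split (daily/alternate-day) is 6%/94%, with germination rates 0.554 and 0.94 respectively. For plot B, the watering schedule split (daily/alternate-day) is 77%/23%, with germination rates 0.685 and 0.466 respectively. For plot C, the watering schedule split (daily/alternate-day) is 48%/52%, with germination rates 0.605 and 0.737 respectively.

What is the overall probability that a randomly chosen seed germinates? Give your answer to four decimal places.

0.6867

P(G|A) = 0.06·0.554 + 0.94·0.94 = 0.03324 + 0.8836 = 0.91684
P(G|B) = 0.77·0.685 + 0.23·0.466 = 0.52745 + 0.10718 = 0.63463
P(G|C) = 0.48·0.605 + 0.52·0.737 = 0.2904 + 0.38324 = 0.67364
Then overall,
P(G) = 0.11·0.91684 + 0.35·0.63463 + 0.54·0.67364
      = 0.1008524 + 0.2221205 + 0.3637656 = 0.6867385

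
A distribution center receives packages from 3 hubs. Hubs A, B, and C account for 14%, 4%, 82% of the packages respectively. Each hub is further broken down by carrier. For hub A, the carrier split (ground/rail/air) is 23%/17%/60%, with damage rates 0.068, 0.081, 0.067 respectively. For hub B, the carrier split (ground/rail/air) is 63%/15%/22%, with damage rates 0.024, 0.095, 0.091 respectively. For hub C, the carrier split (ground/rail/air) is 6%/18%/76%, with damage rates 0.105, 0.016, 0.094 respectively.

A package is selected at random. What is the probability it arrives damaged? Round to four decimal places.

P(D) ≈ 0.0778

P(D|A) = 0.23·0.068 + 0.17·0.081 + 0.6·0.067 = 0.01564 + 0.01377 + 0.0402 = 0.06961
P(D|B) = 0.63·0.024 + 0.15·0.095 + 0.22·0.091 = 0.01512 + 0.01425 + 0.02002 = 0.04939
P(D|C) = 0.06·0.105 + 0.18·0.016 + 0.76·0.094 = 0.0063 + 0.00288 + 0.07144 = 0.08062
By total probability over the outer partition,
P(D) = 0.14·0.06961 + 0.04·0.04939 + 0.82·0.08062
      = 0.0097454 + 0.0019756 + 0.0661084 = 0.0778294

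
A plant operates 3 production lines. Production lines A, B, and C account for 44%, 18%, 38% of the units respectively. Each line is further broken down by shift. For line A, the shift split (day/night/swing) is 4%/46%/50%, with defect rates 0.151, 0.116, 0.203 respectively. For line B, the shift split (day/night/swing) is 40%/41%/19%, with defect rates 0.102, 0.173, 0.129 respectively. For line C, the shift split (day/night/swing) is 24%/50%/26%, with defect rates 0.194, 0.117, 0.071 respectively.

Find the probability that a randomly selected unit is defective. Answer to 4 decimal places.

P(D|A) = 0.04·0.151 + 0.46·0.116 + 0.5·0.203 = 0.00604 + 0.05336 + 0.1015 = 0.1609
P(D|B) = 0.4·0.102 + 0.41·0.173 + 0.19·0.129 = 0.0408 + 0.07093 + 0.02451 = 0.13624
P(D|C) = 0.24·0.194 + 0.5·0.117 + 0.26·0.071 = 0.04656 + 0.0585 + 0.01846 = 0.12352
Then overall,
P(D) = 0.44·0.1609 + 0.18·0.13624 + 0.38·0.12352
      = 0.070796 + 0.0245232 + 0.0469376 = 0.1422568

P(D) ≈ 0.1423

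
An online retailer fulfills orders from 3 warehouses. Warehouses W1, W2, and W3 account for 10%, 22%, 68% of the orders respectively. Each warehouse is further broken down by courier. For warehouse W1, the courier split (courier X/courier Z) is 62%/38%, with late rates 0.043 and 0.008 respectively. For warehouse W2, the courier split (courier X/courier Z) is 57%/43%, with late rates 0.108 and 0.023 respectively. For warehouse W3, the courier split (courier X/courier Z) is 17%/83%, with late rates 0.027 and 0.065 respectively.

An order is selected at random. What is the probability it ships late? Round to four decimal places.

P(L|W1) = 0.62·0.043 + 0.38·0.008 = 0.02666 + 0.00304 = 0.0297
P(L|W2) = 0.57·0.108 + 0.43·0.023 = 0.06156 + 0.00989 = 0.07145
P(L|W3) = 0.17·0.027 + 0.83·0.065 = 0.00459 + 0.05395 = 0.05854
Then overall,
P(L) = 0.1·0.0297 + 0.22·0.07145 + 0.68·0.05854
      = 0.00297 + 0.015719 + 0.0398072 = 0.0584962

P(L) ≈ 0.0585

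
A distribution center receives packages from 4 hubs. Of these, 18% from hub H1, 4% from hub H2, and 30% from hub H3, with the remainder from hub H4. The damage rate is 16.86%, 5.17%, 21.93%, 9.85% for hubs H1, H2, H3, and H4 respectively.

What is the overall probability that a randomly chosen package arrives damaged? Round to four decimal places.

P(H4) = 1 − (0.18 + 0.04 + 0.3) = 0.48.
P(D) = P(D|H1)·P(H1) + P(D|H2)·P(H2) + P(D|H3)·P(H3) + P(D|H4)·P(H4)
      = 0.1686·0.18 + 0.0517·0.04 + 0.2193·0.3 + 0.0985·0.48
      = 0.030348 + 0.002068 + 0.06579 + 0.04728 = 0.145486

0.1455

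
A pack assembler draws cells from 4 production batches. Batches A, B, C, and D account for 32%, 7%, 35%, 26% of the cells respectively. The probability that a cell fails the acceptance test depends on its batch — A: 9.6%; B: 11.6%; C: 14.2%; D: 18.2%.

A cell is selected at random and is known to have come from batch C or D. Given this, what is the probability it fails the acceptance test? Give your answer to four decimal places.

Let S = {C, D}.
P(S) = 0.35 + 0.26 = 0.61.
P(F ∩ S) = 0.142·0.35 + 0.182·0.26 = 0.0497 + 0.04732 = 0.09702.
P(F | S) = 0.09702 / 0.61 = 0.159049…

P(F|S) ≈ 0.1590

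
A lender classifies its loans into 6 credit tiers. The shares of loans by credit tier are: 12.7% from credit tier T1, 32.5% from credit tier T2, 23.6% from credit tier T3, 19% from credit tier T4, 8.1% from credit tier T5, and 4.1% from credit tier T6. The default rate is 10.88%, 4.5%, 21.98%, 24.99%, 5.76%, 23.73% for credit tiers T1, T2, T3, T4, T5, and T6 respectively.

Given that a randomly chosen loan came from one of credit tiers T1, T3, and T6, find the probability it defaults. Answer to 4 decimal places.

Let S = {T1, T3, T6}.
P(S) = 0.127 + 0.236 + 0.041 = 0.404.
P(D ∩ S) = 0.1088·0.127 + 0.2198·0.236 + 0.2373·0.041 = 0.0138176 + 0.0518728 + 0.0097293 = 0.0754197.
P(D | S) = 0.0754197 / 0.404 = 0.186682…

0.1867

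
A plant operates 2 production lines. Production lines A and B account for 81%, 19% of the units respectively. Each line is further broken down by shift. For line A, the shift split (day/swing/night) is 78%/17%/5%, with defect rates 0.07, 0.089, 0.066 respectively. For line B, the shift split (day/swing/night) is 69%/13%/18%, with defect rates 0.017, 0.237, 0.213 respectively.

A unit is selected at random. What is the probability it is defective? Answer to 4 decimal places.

P(D|A) = 0.78·0.07 + 0.17·0.089 + 0.05·0.066 = 0.0546 + 0.01513 + 0.0033 = 0.07303
P(D|B) = 0.69·0.017 + 0.13·0.237 + 0.18·0.213 = 0.01173 + 0.03081 + 0.03834 = 0.08088
Then overall,
P(D) = 0.81·0.07303 + 0.19·0.08088
      = 0.0591543 + 0.0153672 = 0.0745215

P(D) ≈ 0.0745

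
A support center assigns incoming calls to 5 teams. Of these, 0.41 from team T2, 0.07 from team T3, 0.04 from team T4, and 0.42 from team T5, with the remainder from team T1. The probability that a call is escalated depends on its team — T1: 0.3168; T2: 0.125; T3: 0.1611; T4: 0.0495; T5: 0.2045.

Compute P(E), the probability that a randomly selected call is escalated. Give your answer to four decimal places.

P(E) ≈ 0.1694

P(T1) = 1 − (0.41 + 0.07 + 0.04 + 0.42) = 0.06.
P(E) = P(E|T1)·P(T1) + P(E|T2)·P(T2) + P(E|T3)·P(T3) + P(E|T4)·P(T4) + P(E|T5)·P(T5)
      = 0.3168·0.06 + 0.125·0.41 + 0.1611·0.07 + 0.0495·0.04 + 0.2045·0.42
      = 0.019008 + 0.05125 + 0.011277 + 0.00198 + 0.08589 = 0.169405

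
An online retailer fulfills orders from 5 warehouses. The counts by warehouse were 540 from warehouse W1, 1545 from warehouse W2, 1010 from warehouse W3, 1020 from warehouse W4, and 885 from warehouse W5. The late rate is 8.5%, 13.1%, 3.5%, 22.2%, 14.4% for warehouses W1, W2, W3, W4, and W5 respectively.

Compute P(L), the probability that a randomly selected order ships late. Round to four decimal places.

Total: 540 + 1545 + 1010 + 1020 + 885 = 5000.
P(W1) = 540/5000 = 0.108. P(W2) = 1545/5000 = 0.309. P(W3) = 1010/5000 = 0.202. P(W4) = 1020/5000 = 0.204. P(W5) = 885/5000 = 0.177.
Using total probability over the partition,
P(L) = P(L|W1)·P(W1) + P(L|W2)·P(W2) + P(L|W3)·P(W3) + P(L|W4)·P(W4) + P(L|W5)·P(W5)
      = 0.085·0.108 + 0.131·0.309 + 0.035·0.202 + 0.222·0.204 + 0.144·0.177
      = 0.00918 + 0.040479 + 0.00707 + 0.045288 + 0.025488 = 0.127505

0.1275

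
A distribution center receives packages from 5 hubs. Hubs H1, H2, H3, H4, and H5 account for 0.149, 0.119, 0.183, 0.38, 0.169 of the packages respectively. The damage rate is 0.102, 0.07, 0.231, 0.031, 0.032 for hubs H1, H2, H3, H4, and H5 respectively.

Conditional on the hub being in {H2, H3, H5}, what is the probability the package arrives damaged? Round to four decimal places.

0.1189

Let S = {H2, H3, H5}.
P(S) = 0.119 + 0.183 + 0.169 = 0.471.
P(D ∩ S) = 0.07·0.119 + 0.231·0.183 + 0.032·0.169 = 0.00833 + 0.042273 + 0.005408 = 0.056011.
P(D | S) = 0.056011 / 0.471 = 0.118919…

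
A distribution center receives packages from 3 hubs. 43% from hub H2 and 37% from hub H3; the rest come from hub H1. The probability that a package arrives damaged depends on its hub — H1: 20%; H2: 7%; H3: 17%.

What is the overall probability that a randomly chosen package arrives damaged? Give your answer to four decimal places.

0.1330

P(H1) = 1 − (0.43 + 0.37) = 0.2.
Summing over the partition,
P(D) = P(D|H1)·P(H1) + P(D|H2)·P(H2) + P(D|H3)·P(H3)
      = 0.2·0.2 + 0.07·0.43 + 0.17·0.37
      = 0.04 + 0.0301 + 0.0629 = 0.133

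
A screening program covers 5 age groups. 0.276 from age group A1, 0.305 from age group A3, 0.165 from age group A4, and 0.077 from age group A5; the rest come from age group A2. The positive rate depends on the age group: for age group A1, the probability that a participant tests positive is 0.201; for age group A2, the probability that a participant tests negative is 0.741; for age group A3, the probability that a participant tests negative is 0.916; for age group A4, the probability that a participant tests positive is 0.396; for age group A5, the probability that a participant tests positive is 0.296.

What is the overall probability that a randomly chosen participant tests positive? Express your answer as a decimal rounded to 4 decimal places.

P(A2) = 1 − (0.276 + 0.305 + 0.165 + 0.077) = 0.177.
P(T|A2) = 1 − 0.741 = 0.259.
P(T|A3) = 1 − 0.916 = 0.084.
P(T) = P(T|A1)·P(A1) + P(T|A2)·P(A2) + P(T|A3)·P(A3) + P(T|A4)·P(A4) + P(T|A5)·P(A5)
      = 0.201·0.276 + 0.259·0.177 + 0.084·0.305 + 0.396·0.165 + 0.296·0.077
      = 0.055476 + 0.045843 + 0.02562 + 0.06534 + 0.022792 = 0.215071

0.2151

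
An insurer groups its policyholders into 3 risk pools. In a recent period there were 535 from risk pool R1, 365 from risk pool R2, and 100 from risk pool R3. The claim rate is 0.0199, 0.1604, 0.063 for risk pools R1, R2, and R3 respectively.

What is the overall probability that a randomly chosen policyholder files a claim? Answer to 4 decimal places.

0.0755

Total: 535 + 365 + 100 = 1000.
P(R1) = 535/1000 = 0.535. P(R2) = 365/1000 = 0.365. P(R3) = 100/1000 = 0.1.
P(C) = P(C|R1)·P(R1) + P(C|R2)·P(R2) + P(C|R3)·P(R3)
      = 0.0199·0.535 + 0.1604·0.365 + 0.063·0.1
      = 0.0106465 + 0.058546 + 0.0063 = 0.0754925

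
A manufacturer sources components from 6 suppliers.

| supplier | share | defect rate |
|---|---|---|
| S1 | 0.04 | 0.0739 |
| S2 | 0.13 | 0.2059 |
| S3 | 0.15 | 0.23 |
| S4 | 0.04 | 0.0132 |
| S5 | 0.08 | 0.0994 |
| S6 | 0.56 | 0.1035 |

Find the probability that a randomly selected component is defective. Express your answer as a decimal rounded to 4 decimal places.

P(D) = P(D|S1)·P(S1) + P(D|S2)·P(S2) + P(D|S3)·P(S3) + P(D|S4)·P(S4) + P(D|S5)·P(S5) + P(D|S6)·P(S6)
      = 0.0739·0.04 + 0.2059·0.13 + 0.23·0.15 + 0.0132·0.04 + 0.0994·0.08 + 0.1035·0.56
      = 0.002956 + 0.026767 + 0.0345 + 0.000528 + 0.007952 + 0.05796 = 0.130663

0.1307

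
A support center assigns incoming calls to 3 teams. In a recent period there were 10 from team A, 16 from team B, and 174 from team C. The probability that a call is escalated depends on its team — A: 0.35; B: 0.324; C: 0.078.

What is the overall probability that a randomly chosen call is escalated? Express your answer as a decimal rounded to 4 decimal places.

P(E) ≈ 0.1113

Total: 10 + 16 + 174 = 200.
P(A) = 10/200 = 0.05. P(B) = 16/200 = 0.08. P(C) = 174/200 = 0.87.
P(E) = P(E|A)·P(A) + P(E|B)·P(B) + P(E|C)·P(C)
      = 0.35·0.05 + 0.324·0.08 + 0.078·0.87
      = 0.0175 + 0.02592 + 0.06786 = 0.11128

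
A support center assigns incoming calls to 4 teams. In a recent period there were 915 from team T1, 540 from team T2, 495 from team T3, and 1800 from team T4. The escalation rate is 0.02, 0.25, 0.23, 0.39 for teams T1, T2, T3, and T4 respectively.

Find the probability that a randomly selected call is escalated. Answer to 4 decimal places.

0.2584

Total: 915 + 540 + 495 + 1800 = 3750.
P(T1) = 915/3750 = 0.244. P(T2) = 540/3750 = 0.144. P(T3) = 495/3750 = 0.132. P(T4) = 1800/3750 = 0.48.
Summing over the partition,
P(E) = P(E|T1)·P(T1) + P(E|T2)·P(T2) + P(E|T3)·P(T3) + P(E|T4)·P(T4)
      = 0.02·0.244 + 0.25·0.144 + 0.23·0.132 + 0.39·0.48
      = 0.00488 + 0.036 + 0.03036 + 0.1872 = 0.25844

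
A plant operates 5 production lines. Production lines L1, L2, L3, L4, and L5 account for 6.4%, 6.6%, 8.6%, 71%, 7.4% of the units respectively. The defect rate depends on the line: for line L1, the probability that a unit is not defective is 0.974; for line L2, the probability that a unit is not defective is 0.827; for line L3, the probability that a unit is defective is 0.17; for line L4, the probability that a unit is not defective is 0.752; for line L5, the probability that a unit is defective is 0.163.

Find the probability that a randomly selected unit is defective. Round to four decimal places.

P(D|L1) = 1 − 0.974 = 0.026.
P(D|L2) = 1 − 0.827 = 0.173.
P(D|L4) = 1 − 0.752 = 0.248.
By the law of total probability,
P(D) = P(D|L1)·P(L1) + P(D|L2)·P(L2) + P(D|L3)·P(L3) + P(D|L4)·P(L4) + P(D|L5)·P(L5)
      = 0.026·0.064 + 0.173·0.066 + 0.17·0.086 + 0.248·0.71 + 0.163·0.074
      = 0.001664 + 0.011418 + 0.01462 + 0.17608 + 0.012062 = 0.215844

0.2158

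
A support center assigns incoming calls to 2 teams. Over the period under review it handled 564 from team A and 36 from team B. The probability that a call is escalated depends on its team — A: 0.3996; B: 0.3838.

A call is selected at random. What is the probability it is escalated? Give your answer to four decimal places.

Total: 564 + 36 = 600.
P(A) = 564/600 = 0.94. P(B) = 36/600 = 0.06.
P(E) = P(E|A)·P(A) + P(E|B)·P(B)
      = 0.3996·0.94 + 0.3838·0.06
      = 0.375624 + 0.023028 = 0.398652

0.3987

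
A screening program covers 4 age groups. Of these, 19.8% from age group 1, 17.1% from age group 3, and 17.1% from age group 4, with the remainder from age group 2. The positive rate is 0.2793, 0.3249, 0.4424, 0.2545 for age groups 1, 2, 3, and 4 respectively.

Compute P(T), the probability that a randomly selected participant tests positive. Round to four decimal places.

0.3239

P(2) = 1 − (0.198 + 0.171 + 0.171) = 0.46.
Using total probability over the partition,
P(T) = P(T|1)·P(1) + P(T|2)·P(2) + P(T|3)·P(3) + P(T|4)·P(4)
      = 0.2793·0.198 + 0.3249·0.46 + 0.4424·0.171 + 0.2545·0.171
      = 0.0553014 + 0.149454 + 0.0756504 + 0.0435195 = 0.3239253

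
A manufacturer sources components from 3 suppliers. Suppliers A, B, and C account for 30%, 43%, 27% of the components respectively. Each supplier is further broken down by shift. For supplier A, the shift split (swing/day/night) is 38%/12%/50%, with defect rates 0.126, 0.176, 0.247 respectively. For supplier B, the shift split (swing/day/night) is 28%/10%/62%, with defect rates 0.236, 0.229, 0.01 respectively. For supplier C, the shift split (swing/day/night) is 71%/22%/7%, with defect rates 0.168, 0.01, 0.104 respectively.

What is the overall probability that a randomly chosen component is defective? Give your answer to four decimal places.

P(D|A) = 0.38·0.126 + 0.12·0.176 + 0.5·0.247 = 0.04788 + 0.02112 + 0.1235 = 0.1925
P(D|B) = 0.28·0.236 + 0.1·0.229 + 0.62·0.01 = 0.06608 + 0.0229 + 0.0062 = 0.09518
P(D|C) = 0.71·0.168 + 0.22·0.01 + 0.07·0.104 = 0.11928 + 0.0022 + 0.00728 = 0.12876
Then overall,
P(D) = 0.3·0.1925 + 0.43·0.09518 + 0.27·0.12876
      = 0.05775 + 0.0409274 + 0.0347652 = 0.1334426

0.1334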